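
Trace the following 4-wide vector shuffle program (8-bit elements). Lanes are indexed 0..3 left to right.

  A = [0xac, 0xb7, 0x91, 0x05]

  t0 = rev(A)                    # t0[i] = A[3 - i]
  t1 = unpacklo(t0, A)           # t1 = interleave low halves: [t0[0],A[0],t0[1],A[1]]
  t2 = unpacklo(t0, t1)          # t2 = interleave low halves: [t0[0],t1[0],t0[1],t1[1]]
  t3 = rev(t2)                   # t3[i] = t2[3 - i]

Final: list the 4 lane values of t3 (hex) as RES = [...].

RES = [0xac, 0x91, 0x05, 0x05]

  t0: 05 91 b7 ac
  t1: 05 ac 91 b7
  t2: 05 05 91 ac
  t3: ac 91 05 05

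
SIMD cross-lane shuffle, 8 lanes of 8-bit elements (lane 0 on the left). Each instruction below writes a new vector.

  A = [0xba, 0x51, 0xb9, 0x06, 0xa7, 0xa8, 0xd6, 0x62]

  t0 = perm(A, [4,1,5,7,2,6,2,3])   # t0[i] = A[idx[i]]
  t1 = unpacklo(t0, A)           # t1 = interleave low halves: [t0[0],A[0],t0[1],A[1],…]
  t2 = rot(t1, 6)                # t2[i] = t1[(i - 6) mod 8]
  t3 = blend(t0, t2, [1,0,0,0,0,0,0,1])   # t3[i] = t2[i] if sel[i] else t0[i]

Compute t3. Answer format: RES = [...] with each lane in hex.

RES = [ 0x51  0x51  0xa8  0x62  0xb9  0xd6  0xb9  0xba ]

  t0: a7 51 a8 62 b9 d6 b9 06
  t1: a7 ba 51 51 a8 b9 62 06
  t2: 51 51 a8 b9 62 06 a7 ba
  t3: 51 51 a8 62 b9 d6 b9 ba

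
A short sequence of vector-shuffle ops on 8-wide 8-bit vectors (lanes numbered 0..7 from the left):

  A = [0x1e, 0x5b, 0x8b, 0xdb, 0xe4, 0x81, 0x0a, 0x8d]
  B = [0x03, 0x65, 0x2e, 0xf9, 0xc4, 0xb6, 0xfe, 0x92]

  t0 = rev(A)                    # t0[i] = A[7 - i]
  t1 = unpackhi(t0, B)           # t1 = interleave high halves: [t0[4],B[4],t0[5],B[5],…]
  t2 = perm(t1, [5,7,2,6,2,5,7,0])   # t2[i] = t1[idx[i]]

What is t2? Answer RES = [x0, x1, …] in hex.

RES = [0xfe, 0x92, 0x8b, 0x1e, 0x8b, 0xfe, 0x92, 0xdb]

→ t0 |8d|0a|81|e4|db|8b|5b|1e|
→ t1 |db|c4|8b|b6|5b|fe|1e|92|
→ t2 |fe|92|8b|1e|8b|fe|92|db|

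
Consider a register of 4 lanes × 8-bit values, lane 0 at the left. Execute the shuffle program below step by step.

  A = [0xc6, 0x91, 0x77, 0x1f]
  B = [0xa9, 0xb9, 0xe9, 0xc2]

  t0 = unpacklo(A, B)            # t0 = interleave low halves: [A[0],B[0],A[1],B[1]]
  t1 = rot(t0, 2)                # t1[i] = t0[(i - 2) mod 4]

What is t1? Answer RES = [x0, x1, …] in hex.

RES = [ 0x91  0xb9  0xc6  0xa9 ]

  t0: c6 a9 91 b9
  t1: 91 b9 c6 a9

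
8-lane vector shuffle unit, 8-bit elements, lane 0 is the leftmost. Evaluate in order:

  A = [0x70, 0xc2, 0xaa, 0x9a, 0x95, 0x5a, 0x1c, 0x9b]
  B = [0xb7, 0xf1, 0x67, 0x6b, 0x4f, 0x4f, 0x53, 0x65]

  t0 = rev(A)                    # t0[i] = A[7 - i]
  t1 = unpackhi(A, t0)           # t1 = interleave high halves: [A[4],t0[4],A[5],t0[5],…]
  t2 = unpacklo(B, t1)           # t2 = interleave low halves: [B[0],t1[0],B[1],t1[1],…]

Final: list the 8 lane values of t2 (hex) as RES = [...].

RES = [ 0xb7  0x95  0xf1  0x9a  0x67  0x5a  0x6b  0xaa ]

  t0: 9b 1c 5a 95 9a aa c2 70
  t1: 95 9a 5a aa 1c c2 9b 70
  t2: b7 95 f1 9a 67 5a 6b aa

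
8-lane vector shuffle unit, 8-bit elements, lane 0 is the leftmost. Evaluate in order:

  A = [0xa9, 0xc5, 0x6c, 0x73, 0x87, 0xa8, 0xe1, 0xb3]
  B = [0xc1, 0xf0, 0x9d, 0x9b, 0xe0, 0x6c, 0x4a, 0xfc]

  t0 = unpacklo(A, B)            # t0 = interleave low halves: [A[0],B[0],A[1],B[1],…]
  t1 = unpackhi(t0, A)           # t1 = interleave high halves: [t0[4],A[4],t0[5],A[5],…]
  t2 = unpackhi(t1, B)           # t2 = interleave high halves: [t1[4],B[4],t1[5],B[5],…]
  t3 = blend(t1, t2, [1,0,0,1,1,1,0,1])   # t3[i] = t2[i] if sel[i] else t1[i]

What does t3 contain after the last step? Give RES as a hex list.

RES = [0x73, 0x87, 0x9d, 0x6c, 0x9b, 0x4a, 0x9b, 0xfc]

  t0: a9 c1 c5 f0 6c 9d 73 9b
  t1: 6c 87 9d a8 73 e1 9b b3
  t2: 73 e0 e1 6c 9b 4a b3 fc
  t3: 73 87 9d 6c 9b 4a 9b fc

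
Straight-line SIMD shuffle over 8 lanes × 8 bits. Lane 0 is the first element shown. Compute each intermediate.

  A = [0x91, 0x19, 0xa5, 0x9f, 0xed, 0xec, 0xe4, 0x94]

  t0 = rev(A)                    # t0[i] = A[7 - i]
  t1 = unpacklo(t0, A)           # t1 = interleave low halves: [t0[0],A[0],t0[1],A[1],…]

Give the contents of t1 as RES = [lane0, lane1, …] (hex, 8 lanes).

RES = [ 0x94  0x91  0xe4  0x19  0xec  0xa5  0xed  0x9f ]

t0 = [0x94, 0xe4, 0xec, 0xed, 0x9f, 0xa5, 0x19, 0x91]
t1 = [0x94, 0x91, 0xe4, 0x19, 0xec, 0xa5, 0xed, 0x9f]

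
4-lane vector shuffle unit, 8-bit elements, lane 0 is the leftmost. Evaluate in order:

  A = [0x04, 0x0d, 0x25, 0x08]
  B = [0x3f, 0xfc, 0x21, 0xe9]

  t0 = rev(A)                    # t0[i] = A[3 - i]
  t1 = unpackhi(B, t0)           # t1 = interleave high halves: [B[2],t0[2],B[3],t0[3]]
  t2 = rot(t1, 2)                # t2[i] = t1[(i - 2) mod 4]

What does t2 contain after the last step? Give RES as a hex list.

RES = [ 0xe9  0x04  0x21  0x0d ]

  t0: 08 25 0d 04
  t1: 21 0d e9 04
  t2: e9 04 21 0d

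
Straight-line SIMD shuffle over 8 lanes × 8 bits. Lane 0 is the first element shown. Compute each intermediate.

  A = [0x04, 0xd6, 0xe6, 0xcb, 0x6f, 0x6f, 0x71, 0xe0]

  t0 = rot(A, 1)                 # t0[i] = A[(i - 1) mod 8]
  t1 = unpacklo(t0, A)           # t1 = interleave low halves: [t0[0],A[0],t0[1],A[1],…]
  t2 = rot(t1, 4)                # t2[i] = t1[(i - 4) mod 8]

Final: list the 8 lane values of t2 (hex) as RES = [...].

→ t0 |e0|04|d6|e6|cb|6f|6f|71|
→ t1 |e0|04|04|d6|d6|e6|e6|cb|
→ t2 |d6|e6|e6|cb|e0|04|04|d6|

RES = [ 0xd6  0xe6  0xe6  0xcb  0xe0  0x04  0x04  0xd6 ]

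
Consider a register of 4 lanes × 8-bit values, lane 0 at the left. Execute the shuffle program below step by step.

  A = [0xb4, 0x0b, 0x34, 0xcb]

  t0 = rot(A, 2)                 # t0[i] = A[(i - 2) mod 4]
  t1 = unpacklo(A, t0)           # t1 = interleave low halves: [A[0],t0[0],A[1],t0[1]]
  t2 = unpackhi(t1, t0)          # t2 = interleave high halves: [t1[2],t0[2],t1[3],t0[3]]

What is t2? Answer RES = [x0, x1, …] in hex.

  t0: 34 cb b4 0b
  t1: b4 34 0b cb
  t2: 0b b4 cb 0b

RES = [0x0b, 0xb4, 0xcb, 0x0b]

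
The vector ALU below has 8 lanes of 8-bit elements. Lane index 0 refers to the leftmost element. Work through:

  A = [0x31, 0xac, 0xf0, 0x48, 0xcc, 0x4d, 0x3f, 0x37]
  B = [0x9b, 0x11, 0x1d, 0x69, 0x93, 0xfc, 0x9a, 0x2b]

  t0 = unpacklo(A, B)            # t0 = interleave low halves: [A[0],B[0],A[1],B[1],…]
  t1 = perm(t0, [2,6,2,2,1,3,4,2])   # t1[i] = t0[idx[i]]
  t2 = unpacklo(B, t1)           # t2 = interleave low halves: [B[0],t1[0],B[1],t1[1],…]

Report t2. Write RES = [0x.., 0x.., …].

RES = [0x9b, 0xac, 0x11, 0x48, 0x1d, 0xac, 0x69, 0xac]

t0 = [0x31, 0x9b, 0xac, 0x11, 0xf0, 0x1d, 0x48, 0x69]
t1 = [0xac, 0x48, 0xac, 0xac, 0x9b, 0x11, 0xf0, 0xac]
t2 = [0x9b, 0xac, 0x11, 0x48, 0x1d, 0xac, 0x69, 0xac]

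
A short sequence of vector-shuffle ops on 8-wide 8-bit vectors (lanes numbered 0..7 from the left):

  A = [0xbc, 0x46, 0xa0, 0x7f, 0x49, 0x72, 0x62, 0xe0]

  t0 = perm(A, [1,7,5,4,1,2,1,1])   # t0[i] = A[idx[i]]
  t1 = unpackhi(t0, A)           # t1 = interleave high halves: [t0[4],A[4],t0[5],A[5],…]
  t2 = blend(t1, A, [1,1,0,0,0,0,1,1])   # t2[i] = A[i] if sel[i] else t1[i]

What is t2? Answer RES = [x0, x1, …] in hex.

RES = [0xbc, 0x46, 0xa0, 0x72, 0x46, 0x62, 0x62, 0xe0]

t0 = [0x46, 0xe0, 0x72, 0x49, 0x46, 0xa0, 0x46, 0x46]
t1 = [0x46, 0x49, 0xa0, 0x72, 0x46, 0x62, 0x46, 0xe0]
t2 = [0xbc, 0x46, 0xa0, 0x72, 0x46, 0x62, 0x62, 0xe0]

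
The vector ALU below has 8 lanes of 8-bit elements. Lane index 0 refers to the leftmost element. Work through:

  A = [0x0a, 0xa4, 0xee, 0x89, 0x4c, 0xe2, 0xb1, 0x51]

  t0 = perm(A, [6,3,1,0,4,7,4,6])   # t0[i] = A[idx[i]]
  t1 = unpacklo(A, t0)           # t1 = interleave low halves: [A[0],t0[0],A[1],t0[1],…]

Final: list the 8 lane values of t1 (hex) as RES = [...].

  t0: b1 89 a4 0a 4c 51 4c b1
  t1: 0a b1 a4 89 ee a4 89 0a

RES = [0x0a, 0xb1, 0xa4, 0x89, 0xee, 0xa4, 0x89, 0x0a]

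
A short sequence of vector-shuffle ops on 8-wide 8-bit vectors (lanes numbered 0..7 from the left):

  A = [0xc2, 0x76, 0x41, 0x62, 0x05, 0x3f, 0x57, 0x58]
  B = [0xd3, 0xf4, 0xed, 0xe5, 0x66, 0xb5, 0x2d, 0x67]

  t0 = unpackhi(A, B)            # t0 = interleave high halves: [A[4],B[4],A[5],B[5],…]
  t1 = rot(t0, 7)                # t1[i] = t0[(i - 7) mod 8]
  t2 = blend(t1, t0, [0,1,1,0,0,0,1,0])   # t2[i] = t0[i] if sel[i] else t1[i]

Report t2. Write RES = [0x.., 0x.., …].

RES = [ 0x66  0x66  0x3f  0x57  0x2d  0x58  0x58  0x05 ]

  t0: 05 66 3f b5 57 2d 58 67
  t1: 66 3f b5 57 2d 58 67 05
  t2: 66 66 3f 57 2d 58 58 05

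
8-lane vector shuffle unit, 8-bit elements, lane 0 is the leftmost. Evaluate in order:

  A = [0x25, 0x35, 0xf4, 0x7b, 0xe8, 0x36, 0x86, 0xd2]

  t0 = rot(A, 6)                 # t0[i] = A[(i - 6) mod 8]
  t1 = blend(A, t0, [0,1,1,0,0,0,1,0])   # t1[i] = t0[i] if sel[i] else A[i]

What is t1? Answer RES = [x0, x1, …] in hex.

  t0: f4 7b e8 36 86 d2 25 35
  t1: 25 7b e8 7b e8 36 25 d2

RES = [0x25, 0x7b, 0xe8, 0x7b, 0xe8, 0x36, 0x25, 0xd2]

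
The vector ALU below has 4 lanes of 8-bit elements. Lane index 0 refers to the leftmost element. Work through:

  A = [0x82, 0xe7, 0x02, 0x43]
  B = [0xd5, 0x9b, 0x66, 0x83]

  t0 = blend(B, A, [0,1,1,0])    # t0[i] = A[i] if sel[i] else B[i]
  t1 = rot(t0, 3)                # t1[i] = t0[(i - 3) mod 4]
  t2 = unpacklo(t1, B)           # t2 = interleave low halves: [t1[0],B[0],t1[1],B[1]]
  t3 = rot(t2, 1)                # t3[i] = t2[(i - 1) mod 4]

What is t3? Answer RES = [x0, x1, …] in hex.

t0 = [0xd5, 0xe7, 0x02, 0x83]
t1 = [0xe7, 0x02, 0x83, 0xd5]
t2 = [0xe7, 0xd5, 0x02, 0x9b]
t3 = [0x9b, 0xe7, 0xd5, 0x02]

RES = [ 0x9b  0xe7  0xd5  0x02 ]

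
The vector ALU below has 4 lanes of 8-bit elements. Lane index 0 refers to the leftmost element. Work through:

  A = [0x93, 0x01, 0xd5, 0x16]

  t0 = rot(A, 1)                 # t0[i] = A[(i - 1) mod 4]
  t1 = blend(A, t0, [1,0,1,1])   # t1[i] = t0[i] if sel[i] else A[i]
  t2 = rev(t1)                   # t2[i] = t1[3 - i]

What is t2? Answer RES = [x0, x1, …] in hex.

RES = [ 0xd5  0x01  0x01  0x16 ]

→ t0 |16|93|01|d5|
→ t1 |16|01|01|d5|
→ t2 |d5|01|01|16|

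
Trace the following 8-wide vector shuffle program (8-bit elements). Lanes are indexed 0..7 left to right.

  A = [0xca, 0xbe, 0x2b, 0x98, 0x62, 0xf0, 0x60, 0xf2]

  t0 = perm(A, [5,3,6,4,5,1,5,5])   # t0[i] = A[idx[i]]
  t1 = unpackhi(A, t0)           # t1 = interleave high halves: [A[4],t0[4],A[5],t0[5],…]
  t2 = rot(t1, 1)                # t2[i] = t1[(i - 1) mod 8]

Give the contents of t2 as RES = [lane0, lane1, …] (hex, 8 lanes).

  t0: f0 98 60 62 f0 be f0 f0
  t1: 62 f0 f0 be 60 f0 f2 f0
  t2: f0 62 f0 f0 be 60 f0 f2

RES = [ 0xf0  0x62  0xf0  0xf0  0xbe  0x60  0xf0  0xf2 ]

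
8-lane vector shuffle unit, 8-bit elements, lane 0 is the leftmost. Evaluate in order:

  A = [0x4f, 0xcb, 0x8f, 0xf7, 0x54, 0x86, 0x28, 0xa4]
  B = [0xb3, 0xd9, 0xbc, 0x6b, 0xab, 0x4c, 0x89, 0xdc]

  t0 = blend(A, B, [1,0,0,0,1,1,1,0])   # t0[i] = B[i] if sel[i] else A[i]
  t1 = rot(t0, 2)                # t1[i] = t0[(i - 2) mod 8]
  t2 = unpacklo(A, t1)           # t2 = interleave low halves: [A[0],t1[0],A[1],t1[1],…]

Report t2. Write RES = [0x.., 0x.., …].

t0 = [0xb3, 0xcb, 0x8f, 0xf7, 0xab, 0x4c, 0x89, 0xa4]
t1 = [0x89, 0xa4, 0xb3, 0xcb, 0x8f, 0xf7, 0xab, 0x4c]
t2 = [0x4f, 0x89, 0xcb, 0xa4, 0x8f, 0xb3, 0xf7, 0xcb]

RES = [ 0x4f  0x89  0xcb  0xa4  0x8f  0xb3  0xf7  0xcb ]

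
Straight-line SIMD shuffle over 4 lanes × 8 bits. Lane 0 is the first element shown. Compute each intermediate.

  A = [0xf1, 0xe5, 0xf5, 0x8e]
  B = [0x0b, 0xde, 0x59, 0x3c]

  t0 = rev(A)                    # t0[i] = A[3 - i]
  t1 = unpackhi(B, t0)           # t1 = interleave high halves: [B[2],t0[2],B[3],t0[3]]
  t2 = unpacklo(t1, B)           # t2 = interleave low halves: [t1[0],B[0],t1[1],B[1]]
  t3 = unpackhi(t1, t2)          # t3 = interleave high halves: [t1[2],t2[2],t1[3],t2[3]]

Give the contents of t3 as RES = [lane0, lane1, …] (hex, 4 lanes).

RES = [0x3c, 0xe5, 0xf1, 0xde]

  t0: 8e f5 e5 f1
  t1: 59 e5 3c f1
  t2: 59 0b e5 de
  t3: 3c e5 f1 de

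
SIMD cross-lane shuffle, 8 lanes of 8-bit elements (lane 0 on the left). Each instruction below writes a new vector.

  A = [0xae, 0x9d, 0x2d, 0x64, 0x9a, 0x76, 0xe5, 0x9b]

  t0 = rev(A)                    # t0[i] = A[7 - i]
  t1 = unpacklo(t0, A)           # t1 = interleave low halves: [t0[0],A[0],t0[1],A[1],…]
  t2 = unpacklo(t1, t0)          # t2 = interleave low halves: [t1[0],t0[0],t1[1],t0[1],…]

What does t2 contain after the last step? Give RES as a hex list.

RES = [0x9b, 0x9b, 0xae, 0xe5, 0xe5, 0x76, 0x9d, 0x9a]

t0 = [0x9b, 0xe5, 0x76, 0x9a, 0x64, 0x2d, 0x9d, 0xae]
t1 = [0x9b, 0xae, 0xe5, 0x9d, 0x76, 0x2d, 0x9a, 0x64]
t2 = [0x9b, 0x9b, 0xae, 0xe5, 0xe5, 0x76, 0x9d, 0x9a]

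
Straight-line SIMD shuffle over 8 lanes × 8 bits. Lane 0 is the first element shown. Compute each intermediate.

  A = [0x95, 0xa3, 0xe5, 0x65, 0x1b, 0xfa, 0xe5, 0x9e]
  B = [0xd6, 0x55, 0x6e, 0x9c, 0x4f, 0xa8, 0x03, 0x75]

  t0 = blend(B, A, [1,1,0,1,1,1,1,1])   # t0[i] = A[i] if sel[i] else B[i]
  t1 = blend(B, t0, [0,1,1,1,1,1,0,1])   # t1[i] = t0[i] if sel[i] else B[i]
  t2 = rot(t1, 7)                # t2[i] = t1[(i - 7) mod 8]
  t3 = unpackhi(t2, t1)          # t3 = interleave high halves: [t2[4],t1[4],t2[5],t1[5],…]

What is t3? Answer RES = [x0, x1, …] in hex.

RES = [ 0xfa  0x1b  0x03  0xfa  0x9e  0x03  0xd6  0x9e ]

→ t0 |95|a3|6e|65|1b|fa|e5|9e|
→ t1 |d6|a3|6e|65|1b|fa|03|9e|
→ t2 |a3|6e|65|1b|fa|03|9e|d6|
→ t3 |fa|1b|03|fa|9e|03|d6|9e|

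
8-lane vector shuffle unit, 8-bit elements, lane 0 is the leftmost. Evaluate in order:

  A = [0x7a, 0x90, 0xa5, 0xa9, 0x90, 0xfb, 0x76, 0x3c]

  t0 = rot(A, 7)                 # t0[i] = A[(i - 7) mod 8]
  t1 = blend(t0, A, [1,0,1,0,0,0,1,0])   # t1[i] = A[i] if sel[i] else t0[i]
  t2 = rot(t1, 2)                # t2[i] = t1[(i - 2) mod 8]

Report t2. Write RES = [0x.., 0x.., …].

t0 = [0x90, 0xa5, 0xa9, 0x90, 0xfb, 0x76, 0x3c, 0x7a]
t1 = [0x7a, 0xa5, 0xa5, 0x90, 0xfb, 0x76, 0x76, 0x7a]
t2 = [0x76, 0x7a, 0x7a, 0xa5, 0xa5, 0x90, 0xfb, 0x76]

RES = [0x76, 0x7a, 0x7a, 0xa5, 0xa5, 0x90, 0xfb, 0x76]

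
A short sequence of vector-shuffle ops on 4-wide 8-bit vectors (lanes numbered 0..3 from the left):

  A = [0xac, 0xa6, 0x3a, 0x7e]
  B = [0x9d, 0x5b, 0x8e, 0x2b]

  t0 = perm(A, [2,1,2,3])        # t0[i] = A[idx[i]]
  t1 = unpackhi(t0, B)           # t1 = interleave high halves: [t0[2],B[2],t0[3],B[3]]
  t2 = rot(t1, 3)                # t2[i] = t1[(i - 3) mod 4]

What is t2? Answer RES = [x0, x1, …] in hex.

  t0: 3a a6 3a 7e
  t1: 3a 8e 7e 2b
  t2: 8e 7e 2b 3a

RES = [ 0x8e  0x7e  0x2b  0x3a ]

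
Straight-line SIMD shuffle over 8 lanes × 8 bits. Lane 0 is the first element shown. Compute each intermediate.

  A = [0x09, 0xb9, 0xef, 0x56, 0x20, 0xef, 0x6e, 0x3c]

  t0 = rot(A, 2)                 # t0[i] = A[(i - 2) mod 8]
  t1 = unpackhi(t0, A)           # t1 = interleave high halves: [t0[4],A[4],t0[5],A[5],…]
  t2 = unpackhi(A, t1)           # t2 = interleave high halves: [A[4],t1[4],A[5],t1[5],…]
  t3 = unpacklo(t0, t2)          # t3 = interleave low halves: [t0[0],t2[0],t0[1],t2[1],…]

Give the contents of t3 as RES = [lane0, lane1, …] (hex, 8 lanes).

  t0: 6e 3c 09 b9 ef 56 20 ef
  t1: ef 20 56 ef 20 6e ef 3c
  t2: 20 20 ef 6e 6e ef 3c 3c
  t3: 6e 20 3c 20 09 ef b9 6e

RES = [0x6e, 0x20, 0x3c, 0x20, 0x09, 0xef, 0xb9, 0x6e]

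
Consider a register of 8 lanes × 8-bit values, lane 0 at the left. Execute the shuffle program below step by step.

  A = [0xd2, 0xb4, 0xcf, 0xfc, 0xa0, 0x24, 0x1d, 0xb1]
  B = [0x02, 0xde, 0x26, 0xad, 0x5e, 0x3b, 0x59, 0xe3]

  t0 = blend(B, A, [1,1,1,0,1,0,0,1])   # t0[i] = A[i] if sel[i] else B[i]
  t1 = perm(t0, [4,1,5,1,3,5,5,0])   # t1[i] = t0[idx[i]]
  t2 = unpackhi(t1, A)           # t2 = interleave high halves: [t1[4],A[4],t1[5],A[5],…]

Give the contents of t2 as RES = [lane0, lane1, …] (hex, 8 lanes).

→ t0 |d2|b4|cf|ad|a0|3b|59|b1|
→ t1 |a0|b4|3b|b4|ad|3b|3b|d2|
→ t2 |ad|a0|3b|24|3b|1d|d2|b1|

RES = [0xad, 0xa0, 0x3b, 0x24, 0x3b, 0x1d, 0xd2, 0xb1]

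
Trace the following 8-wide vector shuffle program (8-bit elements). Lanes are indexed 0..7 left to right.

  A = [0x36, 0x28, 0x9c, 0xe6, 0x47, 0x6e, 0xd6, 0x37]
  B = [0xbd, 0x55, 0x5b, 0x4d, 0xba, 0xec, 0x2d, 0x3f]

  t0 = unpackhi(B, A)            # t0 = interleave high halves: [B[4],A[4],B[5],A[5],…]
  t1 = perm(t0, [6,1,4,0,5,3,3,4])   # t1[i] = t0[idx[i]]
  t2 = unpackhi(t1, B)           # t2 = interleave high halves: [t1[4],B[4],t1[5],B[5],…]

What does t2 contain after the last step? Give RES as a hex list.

RES = [0xd6, 0xba, 0x6e, 0xec, 0x6e, 0x2d, 0x2d, 0x3f]

  t0: ba 47 ec 6e 2d d6 3f 37
  t1: 3f 47 2d ba d6 6e 6e 2d
  t2: d6 ba 6e ec 6e 2d 2d 3f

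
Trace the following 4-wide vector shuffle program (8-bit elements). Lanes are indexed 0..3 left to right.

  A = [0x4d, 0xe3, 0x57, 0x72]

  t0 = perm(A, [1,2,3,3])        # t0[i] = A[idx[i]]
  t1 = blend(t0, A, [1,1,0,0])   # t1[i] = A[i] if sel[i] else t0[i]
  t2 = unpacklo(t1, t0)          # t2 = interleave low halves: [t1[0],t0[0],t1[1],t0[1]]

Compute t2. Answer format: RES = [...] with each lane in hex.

t0 = [0xe3, 0x57, 0x72, 0x72]
t1 = [0x4d, 0xe3, 0x72, 0x72]
t2 = [0x4d, 0xe3, 0xe3, 0x57]

RES = [0x4d, 0xe3, 0xe3, 0x57]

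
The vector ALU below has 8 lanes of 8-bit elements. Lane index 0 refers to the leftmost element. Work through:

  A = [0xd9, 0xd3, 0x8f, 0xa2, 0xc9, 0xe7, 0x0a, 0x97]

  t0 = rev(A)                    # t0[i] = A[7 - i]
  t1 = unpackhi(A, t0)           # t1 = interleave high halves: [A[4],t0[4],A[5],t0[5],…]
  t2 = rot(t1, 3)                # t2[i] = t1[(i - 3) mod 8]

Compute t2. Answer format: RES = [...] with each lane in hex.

RES = [0xd3, 0x97, 0xd9, 0xc9, 0xa2, 0xe7, 0x8f, 0x0a]

  t0: 97 0a e7 c9 a2 8f d3 d9
  t1: c9 a2 e7 8f 0a d3 97 d9
  t2: d3 97 d9 c9 a2 e7 8f 0a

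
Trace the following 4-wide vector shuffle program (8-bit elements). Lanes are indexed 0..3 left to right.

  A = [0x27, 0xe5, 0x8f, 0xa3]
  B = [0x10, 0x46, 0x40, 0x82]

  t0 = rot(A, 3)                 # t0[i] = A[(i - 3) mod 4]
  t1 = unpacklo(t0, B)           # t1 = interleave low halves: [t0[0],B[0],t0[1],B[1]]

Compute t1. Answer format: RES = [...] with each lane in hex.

  t0: e5 8f a3 27
  t1: e5 10 8f 46

RES = [ 0xe5  0x10  0x8f  0x46 ]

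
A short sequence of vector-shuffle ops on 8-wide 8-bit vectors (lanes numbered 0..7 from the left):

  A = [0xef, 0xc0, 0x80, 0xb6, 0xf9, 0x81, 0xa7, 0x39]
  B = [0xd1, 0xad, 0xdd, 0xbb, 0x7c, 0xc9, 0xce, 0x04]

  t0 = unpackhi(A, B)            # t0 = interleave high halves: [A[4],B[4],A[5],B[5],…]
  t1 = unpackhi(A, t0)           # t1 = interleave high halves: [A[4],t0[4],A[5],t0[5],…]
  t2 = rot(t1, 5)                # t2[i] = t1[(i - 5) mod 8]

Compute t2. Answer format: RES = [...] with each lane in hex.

RES = [ 0xce  0xa7  0x39  0x39  0x04  0xf9  0xa7  0x81 ]

  t0: f9 7c 81 c9 a7 ce 39 04
  t1: f9 a7 81 ce a7 39 39 04
  t2: ce a7 39 39 04 f9 a7 81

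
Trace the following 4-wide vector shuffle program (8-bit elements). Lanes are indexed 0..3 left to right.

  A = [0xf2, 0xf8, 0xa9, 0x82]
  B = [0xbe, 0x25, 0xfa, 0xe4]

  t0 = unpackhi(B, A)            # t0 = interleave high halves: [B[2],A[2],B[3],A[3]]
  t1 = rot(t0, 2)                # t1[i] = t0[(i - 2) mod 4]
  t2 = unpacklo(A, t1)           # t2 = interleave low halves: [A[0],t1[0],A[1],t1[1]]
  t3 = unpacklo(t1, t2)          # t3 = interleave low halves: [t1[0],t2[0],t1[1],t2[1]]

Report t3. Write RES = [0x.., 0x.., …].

RES = [ 0xe4  0xf2  0x82  0xe4 ]

t0 = [0xfa, 0xa9, 0xe4, 0x82]
t1 = [0xe4, 0x82, 0xfa, 0xa9]
t2 = [0xf2, 0xe4, 0xf8, 0x82]
t3 = [0xe4, 0xf2, 0x82, 0xe4]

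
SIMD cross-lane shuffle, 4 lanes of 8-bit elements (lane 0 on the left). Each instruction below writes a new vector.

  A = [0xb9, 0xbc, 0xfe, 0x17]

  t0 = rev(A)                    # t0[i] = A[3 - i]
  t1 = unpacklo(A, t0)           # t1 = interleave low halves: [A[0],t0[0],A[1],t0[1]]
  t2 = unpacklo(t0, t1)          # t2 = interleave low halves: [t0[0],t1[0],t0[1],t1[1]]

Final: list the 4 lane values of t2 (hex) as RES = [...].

t0 = [0x17, 0xfe, 0xbc, 0xb9]
t1 = [0xb9, 0x17, 0xbc, 0xfe]
t2 = [0x17, 0xb9, 0xfe, 0x17]

RES = [ 0x17  0xb9  0xfe  0x17 ]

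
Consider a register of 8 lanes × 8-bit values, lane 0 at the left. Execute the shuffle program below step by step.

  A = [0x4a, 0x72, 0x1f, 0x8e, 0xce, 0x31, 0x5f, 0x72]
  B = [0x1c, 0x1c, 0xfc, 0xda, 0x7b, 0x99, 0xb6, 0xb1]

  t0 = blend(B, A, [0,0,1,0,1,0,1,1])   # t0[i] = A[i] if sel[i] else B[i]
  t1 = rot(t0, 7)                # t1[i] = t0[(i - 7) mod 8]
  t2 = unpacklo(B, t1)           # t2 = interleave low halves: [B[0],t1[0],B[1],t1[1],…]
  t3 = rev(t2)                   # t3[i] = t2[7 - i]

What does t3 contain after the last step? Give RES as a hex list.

RES = [ 0xce  0xda  0xda  0xfc  0x1f  0x1c  0x1c  0x1c ]

→ t0 |1c|1c|1f|da|ce|99|5f|72|
→ t1 |1c|1f|da|ce|99|5f|72|1c|
→ t2 |1c|1c|1c|1f|fc|da|da|ce|
→ t3 |ce|da|da|fc|1f|1c|1c|1c|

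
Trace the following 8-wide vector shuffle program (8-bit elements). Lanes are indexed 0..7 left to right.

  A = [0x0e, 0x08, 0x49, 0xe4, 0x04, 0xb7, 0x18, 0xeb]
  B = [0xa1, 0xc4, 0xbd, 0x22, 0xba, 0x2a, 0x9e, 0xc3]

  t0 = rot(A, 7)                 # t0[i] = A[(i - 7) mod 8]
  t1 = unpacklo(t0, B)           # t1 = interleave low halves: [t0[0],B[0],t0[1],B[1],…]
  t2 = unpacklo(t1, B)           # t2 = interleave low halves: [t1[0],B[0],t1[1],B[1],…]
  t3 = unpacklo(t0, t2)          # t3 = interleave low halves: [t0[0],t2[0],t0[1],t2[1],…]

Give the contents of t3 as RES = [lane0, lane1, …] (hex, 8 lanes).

RES = [0x08, 0x08, 0x49, 0xa1, 0xe4, 0xa1, 0x04, 0xc4]

  t0: 08 49 e4 04 b7 18 eb 0e
  t1: 08 a1 49 c4 e4 bd 04 22
  t2: 08 a1 a1 c4 49 bd c4 22
  t3: 08 08 49 a1 e4 a1 04 c4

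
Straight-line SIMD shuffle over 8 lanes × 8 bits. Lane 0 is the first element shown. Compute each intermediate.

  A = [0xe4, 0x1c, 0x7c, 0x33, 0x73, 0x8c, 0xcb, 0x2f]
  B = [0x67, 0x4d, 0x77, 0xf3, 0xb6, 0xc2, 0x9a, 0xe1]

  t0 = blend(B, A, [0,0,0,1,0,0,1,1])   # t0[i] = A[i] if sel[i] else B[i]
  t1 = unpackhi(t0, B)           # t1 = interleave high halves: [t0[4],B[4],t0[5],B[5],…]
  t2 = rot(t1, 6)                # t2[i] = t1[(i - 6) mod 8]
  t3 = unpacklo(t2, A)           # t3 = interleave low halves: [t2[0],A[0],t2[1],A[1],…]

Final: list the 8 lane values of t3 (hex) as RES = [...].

  t0: 67 4d 77 33 b6 c2 cb 2f
  t1: b6 b6 c2 c2 cb 9a 2f e1
  t2: c2 c2 cb 9a 2f e1 b6 b6
  t3: c2 e4 c2 1c cb 7c 9a 33

RES = [ 0xc2  0xe4  0xc2  0x1c  0xcb  0x7c  0x9a  0x33 ]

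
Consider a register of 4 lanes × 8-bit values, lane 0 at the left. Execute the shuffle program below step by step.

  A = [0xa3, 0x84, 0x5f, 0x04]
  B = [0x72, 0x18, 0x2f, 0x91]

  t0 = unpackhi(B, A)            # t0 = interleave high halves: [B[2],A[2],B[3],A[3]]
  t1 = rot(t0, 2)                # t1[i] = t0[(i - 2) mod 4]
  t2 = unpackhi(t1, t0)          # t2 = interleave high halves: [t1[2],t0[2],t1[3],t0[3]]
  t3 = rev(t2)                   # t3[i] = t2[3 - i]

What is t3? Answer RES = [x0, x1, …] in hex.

RES = [ 0x04  0x5f  0x91  0x2f ]

t0 = [0x2f, 0x5f, 0x91, 0x04]
t1 = [0x91, 0x04, 0x2f, 0x5f]
t2 = [0x2f, 0x91, 0x5f, 0x04]
t3 = [0x04, 0x5f, 0x91, 0x2f]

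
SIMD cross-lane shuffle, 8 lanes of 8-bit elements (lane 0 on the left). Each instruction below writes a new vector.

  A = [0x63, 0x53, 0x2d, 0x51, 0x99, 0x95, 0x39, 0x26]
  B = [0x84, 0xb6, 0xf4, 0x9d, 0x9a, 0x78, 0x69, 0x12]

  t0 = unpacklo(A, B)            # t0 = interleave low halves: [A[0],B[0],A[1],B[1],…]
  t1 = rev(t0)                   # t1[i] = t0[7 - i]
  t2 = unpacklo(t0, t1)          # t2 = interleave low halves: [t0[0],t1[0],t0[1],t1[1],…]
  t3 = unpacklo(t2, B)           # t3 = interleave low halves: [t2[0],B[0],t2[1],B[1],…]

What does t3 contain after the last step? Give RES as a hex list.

RES = [0x63, 0x84, 0x9d, 0xb6, 0x84, 0xf4, 0x51, 0x9d]

  t0: 63 84 53 b6 2d f4 51 9d
  t1: 9d 51 f4 2d b6 53 84 63
  t2: 63 9d 84 51 53 f4 b6 2d
  t3: 63 84 9d b6 84 f4 51 9d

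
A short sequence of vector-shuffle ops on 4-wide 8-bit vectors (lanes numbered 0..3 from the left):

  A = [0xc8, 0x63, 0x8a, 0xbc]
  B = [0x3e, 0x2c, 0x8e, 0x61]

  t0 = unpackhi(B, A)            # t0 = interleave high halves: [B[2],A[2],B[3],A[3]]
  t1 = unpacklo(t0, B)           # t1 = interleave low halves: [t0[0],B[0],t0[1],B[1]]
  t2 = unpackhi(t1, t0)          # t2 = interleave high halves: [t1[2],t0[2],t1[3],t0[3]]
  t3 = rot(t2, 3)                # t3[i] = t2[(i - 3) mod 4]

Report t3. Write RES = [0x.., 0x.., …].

RES = [ 0x61  0x2c  0xbc  0x8a ]

t0 = [0x8e, 0x8a, 0x61, 0xbc]
t1 = [0x8e, 0x3e, 0x8a, 0x2c]
t2 = [0x8a, 0x61, 0x2c, 0xbc]
t3 = [0x61, 0x2c, 0xbc, 0x8a]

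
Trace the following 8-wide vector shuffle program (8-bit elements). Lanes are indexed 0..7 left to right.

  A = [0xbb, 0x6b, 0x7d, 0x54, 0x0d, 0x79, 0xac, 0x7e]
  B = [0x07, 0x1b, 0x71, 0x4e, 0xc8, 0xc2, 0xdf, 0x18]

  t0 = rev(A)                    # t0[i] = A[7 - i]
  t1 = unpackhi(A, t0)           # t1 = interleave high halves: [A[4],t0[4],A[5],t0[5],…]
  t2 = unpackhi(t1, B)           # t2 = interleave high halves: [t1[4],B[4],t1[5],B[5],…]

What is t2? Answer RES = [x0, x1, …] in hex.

RES = [ 0xac  0xc8  0x6b  0xc2  0x7e  0xdf  0xbb  0x18 ]

t0 = [0x7e, 0xac, 0x79, 0x0d, 0x54, 0x7d, 0x6b, 0xbb]
t1 = [0x0d, 0x54, 0x79, 0x7d, 0xac, 0x6b, 0x7e, 0xbb]
t2 = [0xac, 0xc8, 0x6b, 0xc2, 0x7e, 0xdf, 0xbb, 0x18]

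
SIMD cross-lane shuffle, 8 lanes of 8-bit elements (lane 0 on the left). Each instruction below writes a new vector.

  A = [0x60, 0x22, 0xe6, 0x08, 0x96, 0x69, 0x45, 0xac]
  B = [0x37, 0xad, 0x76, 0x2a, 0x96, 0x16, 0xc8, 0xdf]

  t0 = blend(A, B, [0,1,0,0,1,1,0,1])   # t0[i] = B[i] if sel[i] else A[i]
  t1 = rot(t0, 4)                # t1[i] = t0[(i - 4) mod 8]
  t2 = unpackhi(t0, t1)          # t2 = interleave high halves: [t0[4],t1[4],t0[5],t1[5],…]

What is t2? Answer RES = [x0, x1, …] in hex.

RES = [ 0x96  0x60  0x16  0xad  0x45  0xe6  0xdf  0x08 ]

  t0: 60 ad e6 08 96 16 45 df
  t1: 96 16 45 df 60 ad e6 08
  t2: 96 60 16 ad 45 e6 df 08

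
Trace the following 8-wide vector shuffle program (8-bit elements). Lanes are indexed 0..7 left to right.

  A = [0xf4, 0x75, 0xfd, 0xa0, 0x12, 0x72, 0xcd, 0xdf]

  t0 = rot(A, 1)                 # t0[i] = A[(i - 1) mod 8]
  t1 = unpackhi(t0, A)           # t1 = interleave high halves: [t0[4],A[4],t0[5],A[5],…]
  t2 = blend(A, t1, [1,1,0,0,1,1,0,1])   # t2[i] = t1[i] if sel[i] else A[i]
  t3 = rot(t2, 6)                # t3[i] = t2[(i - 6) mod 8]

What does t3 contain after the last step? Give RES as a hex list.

RES = [0xfd, 0xa0, 0x72, 0xcd, 0xcd, 0xdf, 0xa0, 0x12]

→ t0 |df|f4|75|fd|a0|12|72|cd|
→ t1 |a0|12|12|72|72|cd|cd|df|
→ t2 |a0|12|fd|a0|72|cd|cd|df|
→ t3 |fd|a0|72|cd|cd|df|a0|12|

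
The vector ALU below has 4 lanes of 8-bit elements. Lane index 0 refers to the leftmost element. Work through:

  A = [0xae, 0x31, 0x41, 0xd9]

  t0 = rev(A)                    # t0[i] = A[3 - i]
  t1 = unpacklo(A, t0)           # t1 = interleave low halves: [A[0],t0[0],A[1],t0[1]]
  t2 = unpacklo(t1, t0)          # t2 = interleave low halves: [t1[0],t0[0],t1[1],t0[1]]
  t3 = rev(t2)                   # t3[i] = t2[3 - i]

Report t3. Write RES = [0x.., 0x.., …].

t0 = [0xd9, 0x41, 0x31, 0xae]
t1 = [0xae, 0xd9, 0x31, 0x41]
t2 = [0xae, 0xd9, 0xd9, 0x41]
t3 = [0x41, 0xd9, 0xd9, 0xae]

RES = [0x41, 0xd9, 0xd9, 0xae]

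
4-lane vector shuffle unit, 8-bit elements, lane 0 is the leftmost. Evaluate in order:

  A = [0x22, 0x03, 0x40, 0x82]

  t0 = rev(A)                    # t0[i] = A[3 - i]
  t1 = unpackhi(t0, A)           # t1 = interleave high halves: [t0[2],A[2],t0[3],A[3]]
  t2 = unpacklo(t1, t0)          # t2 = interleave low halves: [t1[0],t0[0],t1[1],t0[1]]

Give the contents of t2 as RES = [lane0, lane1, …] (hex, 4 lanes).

RES = [0x03, 0x82, 0x40, 0x40]

→ t0 |82|40|03|22|
→ t1 |03|40|22|82|
→ t2 |03|82|40|40|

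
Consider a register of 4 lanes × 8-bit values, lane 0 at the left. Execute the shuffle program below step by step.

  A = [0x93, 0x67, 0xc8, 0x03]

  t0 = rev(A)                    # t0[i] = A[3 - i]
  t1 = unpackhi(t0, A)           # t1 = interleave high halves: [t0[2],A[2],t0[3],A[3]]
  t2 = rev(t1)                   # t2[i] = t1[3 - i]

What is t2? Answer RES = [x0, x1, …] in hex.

RES = [ 0x03  0x93  0xc8  0x67 ]

→ t0 |03|c8|67|93|
→ t1 |67|c8|93|03|
→ t2 |03|93|c8|67|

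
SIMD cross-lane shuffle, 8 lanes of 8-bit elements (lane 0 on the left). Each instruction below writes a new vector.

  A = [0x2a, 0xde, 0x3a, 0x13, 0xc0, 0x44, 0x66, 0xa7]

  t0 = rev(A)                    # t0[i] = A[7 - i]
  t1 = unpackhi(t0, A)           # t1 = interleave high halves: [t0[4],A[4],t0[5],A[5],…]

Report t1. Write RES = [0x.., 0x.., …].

RES = [ 0x13  0xc0  0x3a  0x44  0xde  0x66  0x2a  0xa7 ]

t0 = [0xa7, 0x66, 0x44, 0xc0, 0x13, 0x3a, 0xde, 0x2a]
t1 = [0x13, 0xc0, 0x3a, 0x44, 0xde, 0x66, 0x2a, 0xa7]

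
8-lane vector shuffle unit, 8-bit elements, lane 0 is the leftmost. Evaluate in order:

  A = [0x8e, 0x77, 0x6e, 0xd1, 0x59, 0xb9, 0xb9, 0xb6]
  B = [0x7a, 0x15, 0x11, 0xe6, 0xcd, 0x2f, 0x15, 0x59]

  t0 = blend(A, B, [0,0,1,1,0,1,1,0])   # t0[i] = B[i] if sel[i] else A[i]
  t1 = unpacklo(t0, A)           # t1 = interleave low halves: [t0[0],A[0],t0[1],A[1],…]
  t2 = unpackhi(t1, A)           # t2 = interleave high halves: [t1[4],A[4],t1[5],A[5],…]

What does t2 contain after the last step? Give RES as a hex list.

t0 = [0x8e, 0x77, 0x11, 0xe6, 0x59, 0x2f, 0x15, 0xb6]
t1 = [0x8e, 0x8e, 0x77, 0x77, 0x11, 0x6e, 0xe6, 0xd1]
t2 = [0x11, 0x59, 0x6e, 0xb9, 0xe6, 0xb9, 0xd1, 0xb6]

RES = [ 0x11  0x59  0x6e  0xb9  0xe6  0xb9  0xd1  0xb6 ]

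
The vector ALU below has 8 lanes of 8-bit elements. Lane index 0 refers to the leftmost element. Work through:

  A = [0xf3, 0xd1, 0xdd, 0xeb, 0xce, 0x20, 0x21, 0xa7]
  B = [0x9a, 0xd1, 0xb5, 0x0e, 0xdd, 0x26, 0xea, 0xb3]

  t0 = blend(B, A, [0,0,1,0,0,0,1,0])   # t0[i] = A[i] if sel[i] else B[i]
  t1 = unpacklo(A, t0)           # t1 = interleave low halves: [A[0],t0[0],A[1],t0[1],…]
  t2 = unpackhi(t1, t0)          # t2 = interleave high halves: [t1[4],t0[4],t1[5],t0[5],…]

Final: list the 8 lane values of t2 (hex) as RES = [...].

→ t0 |9a|d1|dd|0e|dd|26|21|b3|
→ t1 |f3|9a|d1|d1|dd|dd|eb|0e|
→ t2 |dd|dd|dd|26|eb|21|0e|b3|

RES = [0xdd, 0xdd, 0xdd, 0x26, 0xeb, 0x21, 0x0e, 0xb3]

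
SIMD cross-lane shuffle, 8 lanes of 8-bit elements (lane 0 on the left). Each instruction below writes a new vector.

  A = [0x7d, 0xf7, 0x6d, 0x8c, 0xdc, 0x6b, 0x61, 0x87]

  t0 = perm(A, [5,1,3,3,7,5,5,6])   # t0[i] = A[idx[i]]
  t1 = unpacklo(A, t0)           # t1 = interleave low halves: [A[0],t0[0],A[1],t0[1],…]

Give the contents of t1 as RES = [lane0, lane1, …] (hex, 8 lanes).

t0 = [0x6b, 0xf7, 0x8c, 0x8c, 0x87, 0x6b, 0x6b, 0x61]
t1 = [0x7d, 0x6b, 0xf7, 0xf7, 0x6d, 0x8c, 0x8c, 0x8c]

RES = [ 0x7d  0x6b  0xf7  0xf7  0x6d  0x8c  0x8c  0x8c ]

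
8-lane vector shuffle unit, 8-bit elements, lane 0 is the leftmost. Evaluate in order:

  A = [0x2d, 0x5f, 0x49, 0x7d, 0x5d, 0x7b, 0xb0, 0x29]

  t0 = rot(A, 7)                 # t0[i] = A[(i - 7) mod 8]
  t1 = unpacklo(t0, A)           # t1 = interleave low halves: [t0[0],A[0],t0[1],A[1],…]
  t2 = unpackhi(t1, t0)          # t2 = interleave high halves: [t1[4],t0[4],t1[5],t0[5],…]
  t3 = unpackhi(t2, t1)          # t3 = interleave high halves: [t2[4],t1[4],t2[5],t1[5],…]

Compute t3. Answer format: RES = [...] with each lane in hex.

RES = [0x5d, 0x7d, 0x29, 0x49, 0x7d, 0x5d, 0x2d, 0x7d]

→ t0 |5f|49|7d|5d|7b|b0|29|2d|
→ t1 |5f|2d|49|5f|7d|49|5d|7d|
→ t2 |7d|7b|49|b0|5d|29|7d|2d|
→ t3 |5d|7d|29|49|7d|5d|2d|7d|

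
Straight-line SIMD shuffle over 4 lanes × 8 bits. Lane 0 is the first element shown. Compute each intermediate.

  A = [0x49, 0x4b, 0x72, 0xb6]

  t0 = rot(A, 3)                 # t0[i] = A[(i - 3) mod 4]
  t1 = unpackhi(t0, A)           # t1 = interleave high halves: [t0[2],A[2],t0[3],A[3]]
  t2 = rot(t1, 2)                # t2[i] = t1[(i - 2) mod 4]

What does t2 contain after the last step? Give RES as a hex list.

RES = [ 0x49  0xb6  0xb6  0x72 ]

  t0: 4b 72 b6 49
  t1: b6 72 49 b6
  t2: 49 b6 b6 72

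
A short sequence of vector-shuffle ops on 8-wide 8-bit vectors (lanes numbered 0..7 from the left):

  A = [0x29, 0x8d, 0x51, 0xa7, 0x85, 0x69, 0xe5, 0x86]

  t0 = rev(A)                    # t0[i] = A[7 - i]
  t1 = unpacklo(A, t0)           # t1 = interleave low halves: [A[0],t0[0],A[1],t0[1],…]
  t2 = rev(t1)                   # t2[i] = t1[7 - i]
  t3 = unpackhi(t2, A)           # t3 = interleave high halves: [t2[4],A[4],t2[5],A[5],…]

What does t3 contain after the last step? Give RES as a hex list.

t0 = [0x86, 0xe5, 0x69, 0x85, 0xa7, 0x51, 0x8d, 0x29]
t1 = [0x29, 0x86, 0x8d, 0xe5, 0x51, 0x69, 0xa7, 0x85]
t2 = [0x85, 0xa7, 0x69, 0x51, 0xe5, 0x8d, 0x86, 0x29]
t3 = [0xe5, 0x85, 0x8d, 0x69, 0x86, 0xe5, 0x29, 0x86]

RES = [0xe5, 0x85, 0x8d, 0x69, 0x86, 0xe5, 0x29, 0x86]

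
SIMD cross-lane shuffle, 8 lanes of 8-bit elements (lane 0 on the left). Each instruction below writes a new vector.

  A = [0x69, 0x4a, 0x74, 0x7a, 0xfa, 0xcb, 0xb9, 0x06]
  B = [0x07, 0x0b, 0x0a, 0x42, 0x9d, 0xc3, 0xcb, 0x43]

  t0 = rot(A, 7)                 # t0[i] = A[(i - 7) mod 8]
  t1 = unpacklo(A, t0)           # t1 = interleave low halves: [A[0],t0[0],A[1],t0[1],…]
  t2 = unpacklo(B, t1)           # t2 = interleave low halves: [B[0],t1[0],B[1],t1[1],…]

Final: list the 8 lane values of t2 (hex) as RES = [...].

RES = [0x07, 0x69, 0x0b, 0x4a, 0x0a, 0x4a, 0x42, 0x74]

  t0: 4a 74 7a fa cb b9 06 69
  t1: 69 4a 4a 74 74 7a 7a fa
  t2: 07 69 0b 4a 0a 4a 42 74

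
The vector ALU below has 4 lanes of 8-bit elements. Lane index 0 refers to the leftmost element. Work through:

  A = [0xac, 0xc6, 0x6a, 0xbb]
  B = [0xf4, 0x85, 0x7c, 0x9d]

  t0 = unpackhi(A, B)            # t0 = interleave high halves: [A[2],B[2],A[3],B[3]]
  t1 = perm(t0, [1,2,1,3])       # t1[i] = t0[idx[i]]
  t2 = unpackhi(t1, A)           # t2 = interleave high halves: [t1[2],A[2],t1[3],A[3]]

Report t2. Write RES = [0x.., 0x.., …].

RES = [ 0x7c  0x6a  0x9d  0xbb ]

t0 = [0x6a, 0x7c, 0xbb, 0x9d]
t1 = [0x7c, 0xbb, 0x7c, 0x9d]
t2 = [0x7c, 0x6a, 0x9d, 0xbb]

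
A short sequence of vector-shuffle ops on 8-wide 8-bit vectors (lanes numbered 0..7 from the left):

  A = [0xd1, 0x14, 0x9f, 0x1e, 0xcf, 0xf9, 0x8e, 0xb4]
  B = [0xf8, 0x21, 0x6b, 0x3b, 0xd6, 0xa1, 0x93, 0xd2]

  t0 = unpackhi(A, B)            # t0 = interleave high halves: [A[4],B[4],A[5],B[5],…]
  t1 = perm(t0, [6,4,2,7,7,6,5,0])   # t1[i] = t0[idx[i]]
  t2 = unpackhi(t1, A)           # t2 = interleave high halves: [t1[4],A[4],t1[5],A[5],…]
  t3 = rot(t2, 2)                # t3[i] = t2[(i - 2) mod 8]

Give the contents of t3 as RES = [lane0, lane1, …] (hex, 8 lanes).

  t0: cf d6 f9 a1 8e 93 b4 d2
  t1: b4 8e f9 d2 d2 b4 93 cf
  t2: d2 cf b4 f9 93 8e cf b4
  t3: cf b4 d2 cf b4 f9 93 8e

RES = [ 0xcf  0xb4  0xd2  0xcf  0xb4  0xf9  0x93  0x8e ]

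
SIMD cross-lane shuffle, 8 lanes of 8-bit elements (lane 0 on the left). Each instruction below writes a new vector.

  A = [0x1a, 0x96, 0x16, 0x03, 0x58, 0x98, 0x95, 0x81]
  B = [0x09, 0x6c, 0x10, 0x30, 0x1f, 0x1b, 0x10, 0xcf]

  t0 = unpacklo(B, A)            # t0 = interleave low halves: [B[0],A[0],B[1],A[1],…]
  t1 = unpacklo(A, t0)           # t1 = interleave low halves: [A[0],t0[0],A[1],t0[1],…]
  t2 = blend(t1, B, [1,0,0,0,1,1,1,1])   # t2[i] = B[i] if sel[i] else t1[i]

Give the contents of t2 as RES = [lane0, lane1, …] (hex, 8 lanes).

t0 = [0x09, 0x1a, 0x6c, 0x96, 0x10, 0x16, 0x30, 0x03]
t1 = [0x1a, 0x09, 0x96, 0x1a, 0x16, 0x6c, 0x03, 0x96]
t2 = [0x09, 0x09, 0x96, 0x1a, 0x1f, 0x1b, 0x10, 0xcf]

RES = [ 0x09  0x09  0x96  0x1a  0x1f  0x1b  0x10  0xcf ]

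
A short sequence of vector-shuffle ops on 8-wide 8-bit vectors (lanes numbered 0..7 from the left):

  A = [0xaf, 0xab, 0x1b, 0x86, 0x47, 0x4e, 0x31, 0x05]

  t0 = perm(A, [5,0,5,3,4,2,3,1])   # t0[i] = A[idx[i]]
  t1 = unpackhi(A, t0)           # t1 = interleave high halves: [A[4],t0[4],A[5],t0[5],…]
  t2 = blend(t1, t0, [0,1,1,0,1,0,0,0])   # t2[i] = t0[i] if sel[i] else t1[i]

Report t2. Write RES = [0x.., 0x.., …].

t0 = [0x4e, 0xaf, 0x4e, 0x86, 0x47, 0x1b, 0x86, 0xab]
t1 = [0x47, 0x47, 0x4e, 0x1b, 0x31, 0x86, 0x05, 0xab]
t2 = [0x47, 0xaf, 0x4e, 0x1b, 0x47, 0x86, 0x05, 0xab]

RES = [ 0x47  0xaf  0x4e  0x1b  0x47  0x86  0x05  0xab ]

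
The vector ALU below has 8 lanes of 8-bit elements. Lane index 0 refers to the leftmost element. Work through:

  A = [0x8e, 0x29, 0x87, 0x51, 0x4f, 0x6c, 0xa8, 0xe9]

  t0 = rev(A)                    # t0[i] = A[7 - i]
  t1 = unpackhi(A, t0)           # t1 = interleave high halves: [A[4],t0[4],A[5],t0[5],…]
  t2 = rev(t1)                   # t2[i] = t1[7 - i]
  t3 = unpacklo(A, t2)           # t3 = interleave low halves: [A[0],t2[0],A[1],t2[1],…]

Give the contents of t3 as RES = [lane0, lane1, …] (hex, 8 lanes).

RES = [0x8e, 0x8e, 0x29, 0xe9, 0x87, 0x29, 0x51, 0xa8]

t0 = [0xe9, 0xa8, 0x6c, 0x4f, 0x51, 0x87, 0x29, 0x8e]
t1 = [0x4f, 0x51, 0x6c, 0x87, 0xa8, 0x29, 0xe9, 0x8e]
t2 = [0x8e, 0xe9, 0x29, 0xa8, 0x87, 0x6c, 0x51, 0x4f]
t3 = [0x8e, 0x8e, 0x29, 0xe9, 0x87, 0x29, 0x51, 0xa8]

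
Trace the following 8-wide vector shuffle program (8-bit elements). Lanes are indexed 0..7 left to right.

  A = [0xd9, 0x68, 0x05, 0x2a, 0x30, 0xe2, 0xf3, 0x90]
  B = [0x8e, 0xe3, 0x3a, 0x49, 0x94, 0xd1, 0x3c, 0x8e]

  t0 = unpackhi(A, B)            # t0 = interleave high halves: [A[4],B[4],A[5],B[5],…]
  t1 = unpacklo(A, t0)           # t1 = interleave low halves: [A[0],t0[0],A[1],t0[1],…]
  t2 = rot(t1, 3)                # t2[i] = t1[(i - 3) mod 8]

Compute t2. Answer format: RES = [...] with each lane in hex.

  t0: 30 94 e2 d1 f3 3c 90 8e
  t1: d9 30 68 94 05 e2 2a d1
  t2: e2 2a d1 d9 30 68 94 05

RES = [0xe2, 0x2a, 0xd1, 0xd9, 0x30, 0x68, 0x94, 0x05]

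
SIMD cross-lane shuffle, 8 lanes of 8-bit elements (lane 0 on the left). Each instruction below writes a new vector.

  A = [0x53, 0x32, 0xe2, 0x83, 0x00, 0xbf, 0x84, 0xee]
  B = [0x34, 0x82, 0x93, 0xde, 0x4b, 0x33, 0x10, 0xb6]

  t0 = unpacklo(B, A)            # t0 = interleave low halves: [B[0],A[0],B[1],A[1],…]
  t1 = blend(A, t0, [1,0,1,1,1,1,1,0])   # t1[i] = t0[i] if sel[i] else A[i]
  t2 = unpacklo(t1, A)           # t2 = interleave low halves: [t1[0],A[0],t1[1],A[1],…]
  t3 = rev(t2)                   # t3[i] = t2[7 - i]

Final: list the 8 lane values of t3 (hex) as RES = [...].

t0 = [0x34, 0x53, 0x82, 0x32, 0x93, 0xe2, 0xde, 0x83]
t1 = [0x34, 0x32, 0x82, 0x32, 0x93, 0xe2, 0xde, 0xee]
t2 = [0x34, 0x53, 0x32, 0x32, 0x82, 0xe2, 0x32, 0x83]
t3 = [0x83, 0x32, 0xe2, 0x82, 0x32, 0x32, 0x53, 0x34]

RES = [ 0x83  0x32  0xe2  0x82  0x32  0x32  0x53  0x34 ]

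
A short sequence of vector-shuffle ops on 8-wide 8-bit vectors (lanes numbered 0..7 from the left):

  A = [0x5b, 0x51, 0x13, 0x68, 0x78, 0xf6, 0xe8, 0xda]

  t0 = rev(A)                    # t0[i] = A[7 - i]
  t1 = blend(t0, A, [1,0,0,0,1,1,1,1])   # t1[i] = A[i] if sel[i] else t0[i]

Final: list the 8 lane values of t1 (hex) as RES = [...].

t0 = [0xda, 0xe8, 0xf6, 0x78, 0x68, 0x13, 0x51, 0x5b]
t1 = [0x5b, 0xe8, 0xf6, 0x78, 0x78, 0xf6, 0xe8, 0xda]

RES = [ 0x5b  0xe8  0xf6  0x78  0x78  0xf6  0xe8  0xda ]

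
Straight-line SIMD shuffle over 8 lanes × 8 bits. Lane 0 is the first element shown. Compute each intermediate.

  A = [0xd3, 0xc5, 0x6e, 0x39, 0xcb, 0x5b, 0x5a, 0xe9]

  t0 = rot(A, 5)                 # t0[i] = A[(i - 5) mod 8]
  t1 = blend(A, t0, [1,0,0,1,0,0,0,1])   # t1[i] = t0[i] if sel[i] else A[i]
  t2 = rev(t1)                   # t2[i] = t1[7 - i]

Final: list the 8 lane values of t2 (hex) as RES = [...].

  t0: 39 cb 5b 5a e9 d3 c5 6e
  t1: 39 c5 6e 5a cb 5b 5a 6e
  t2: 6e 5a 5b cb 5a 6e c5 39

RES = [0x6e, 0x5a, 0x5b, 0xcb, 0x5a, 0x6e, 0xc5, 0x39]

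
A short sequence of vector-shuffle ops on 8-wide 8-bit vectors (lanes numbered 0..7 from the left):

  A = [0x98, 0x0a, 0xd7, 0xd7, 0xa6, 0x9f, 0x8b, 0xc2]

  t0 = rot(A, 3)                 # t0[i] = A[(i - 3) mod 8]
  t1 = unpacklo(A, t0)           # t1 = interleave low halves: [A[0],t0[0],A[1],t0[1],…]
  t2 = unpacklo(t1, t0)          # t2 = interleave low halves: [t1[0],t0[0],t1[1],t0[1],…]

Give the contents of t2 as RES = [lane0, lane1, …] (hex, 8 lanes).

→ t0 |9f|8b|c2|98|0a|d7|d7|a6|
→ t1 |98|9f|0a|8b|d7|c2|d7|98|
→ t2 |98|9f|9f|8b|0a|c2|8b|98|

RES = [0x98, 0x9f, 0x9f, 0x8b, 0x0a, 0xc2, 0x8b, 0x98]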